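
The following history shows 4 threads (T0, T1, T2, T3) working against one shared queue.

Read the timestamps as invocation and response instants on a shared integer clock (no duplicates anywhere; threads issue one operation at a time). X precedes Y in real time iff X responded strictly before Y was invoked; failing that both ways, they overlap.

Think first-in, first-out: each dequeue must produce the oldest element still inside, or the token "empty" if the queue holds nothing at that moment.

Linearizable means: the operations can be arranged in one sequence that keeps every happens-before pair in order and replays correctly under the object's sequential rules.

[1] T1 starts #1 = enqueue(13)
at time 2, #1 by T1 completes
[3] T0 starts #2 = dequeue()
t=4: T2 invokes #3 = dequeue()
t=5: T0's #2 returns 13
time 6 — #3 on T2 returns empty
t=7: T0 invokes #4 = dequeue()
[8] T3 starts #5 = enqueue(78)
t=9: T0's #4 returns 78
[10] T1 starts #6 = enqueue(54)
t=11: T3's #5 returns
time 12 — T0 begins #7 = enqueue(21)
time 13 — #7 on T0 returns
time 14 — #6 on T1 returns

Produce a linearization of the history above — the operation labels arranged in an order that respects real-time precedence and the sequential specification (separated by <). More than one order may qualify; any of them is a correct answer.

#1 < #2 < #3 < #5 < #4 < #6 < #7

step 1: #1 enqueue(13) — queue <13>
step 2: #2 dequeue() → 13 — queue <>
step 3: #3 dequeue() → empty — queue <>
step 4: #5 enqueue(78) — queue <78>
step 5: #4 dequeue() → 78 — queue <>
step 6: #6 enqueue(54) — queue <54>
step 7: #7 enqueue(21) — queue <54,21>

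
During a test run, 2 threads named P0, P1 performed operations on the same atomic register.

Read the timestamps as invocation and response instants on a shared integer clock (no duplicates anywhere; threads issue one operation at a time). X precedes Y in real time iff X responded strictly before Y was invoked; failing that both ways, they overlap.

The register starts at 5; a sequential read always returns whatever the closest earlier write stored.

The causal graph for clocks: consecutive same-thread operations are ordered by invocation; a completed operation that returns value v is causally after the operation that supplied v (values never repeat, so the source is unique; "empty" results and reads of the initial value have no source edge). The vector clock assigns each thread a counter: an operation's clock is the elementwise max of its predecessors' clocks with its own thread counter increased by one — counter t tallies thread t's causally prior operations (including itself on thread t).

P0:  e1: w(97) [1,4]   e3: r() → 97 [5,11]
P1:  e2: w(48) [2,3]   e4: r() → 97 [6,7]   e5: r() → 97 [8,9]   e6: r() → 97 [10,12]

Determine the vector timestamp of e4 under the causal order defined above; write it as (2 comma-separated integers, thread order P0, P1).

(1, 2)

root op e2, invoked 2: fresh clock plus P1's own tick → (0, 1)
root op e1, invoked 1: fresh clock plus P0's own tick → (1, 0)
merge at e3 (invoked 5): VC(e1)=(1, 0), own-thread bump on P0 → (2, 0)
merge at e4 (invoked 6): VC(e1)=(1, 0), VC(e2)=(0, 1), own-thread bump on P1 → (1, 2)
merge at e5 (invoked 8): VC(e1)=(1, 0), VC(e4)=(1, 2), own-thread bump on P1 → (1, 3)
merge at e6 (invoked 10): VC(e1)=(1, 0), VC(e5)=(1, 3), own-thread bump on P1 → (1, 4)
target: VC(e4) = (1, 2)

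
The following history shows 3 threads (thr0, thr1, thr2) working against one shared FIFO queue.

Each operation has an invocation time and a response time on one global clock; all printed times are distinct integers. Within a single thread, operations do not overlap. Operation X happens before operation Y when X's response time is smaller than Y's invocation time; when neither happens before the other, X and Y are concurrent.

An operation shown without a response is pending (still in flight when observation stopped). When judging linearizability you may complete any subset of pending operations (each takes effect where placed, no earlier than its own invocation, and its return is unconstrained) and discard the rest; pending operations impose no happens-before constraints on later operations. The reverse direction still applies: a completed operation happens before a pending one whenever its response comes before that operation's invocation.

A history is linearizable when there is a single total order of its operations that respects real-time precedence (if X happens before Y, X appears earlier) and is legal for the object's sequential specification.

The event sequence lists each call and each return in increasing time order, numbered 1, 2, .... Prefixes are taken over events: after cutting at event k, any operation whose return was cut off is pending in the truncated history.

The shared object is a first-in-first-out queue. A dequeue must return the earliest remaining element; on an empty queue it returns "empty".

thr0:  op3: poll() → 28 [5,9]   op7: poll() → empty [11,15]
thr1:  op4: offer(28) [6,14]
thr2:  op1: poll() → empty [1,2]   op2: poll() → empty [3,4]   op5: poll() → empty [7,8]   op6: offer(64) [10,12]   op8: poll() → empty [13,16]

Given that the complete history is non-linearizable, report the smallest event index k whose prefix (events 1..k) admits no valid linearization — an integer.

events 1..15 are linearizable, e.g. via op1, op2, op4, op3, op5, op6, op8, op7:
step 1: op1 poll() → empty — queue <>
step 2: op2 poll() → empty — queue <>
step 3: op4 offer(28) — queue <28>
step 4: op3 poll() → 28 — queue <>
step 5: op5 poll() → empty — queue <>
step 6: op6 offer(64) — queue <64>
step 7: op8 poll() (pending, included) — queue <>
step 8: op7 poll() → empty — queue <>
adding event 16 (op8 responds at 16) leaves no legal real-time order
take op1, op2, op3, op4, op5, op6, op7, op8: step 3 already fails, because op3 poll() → 28 cannot occur there
take op1, op2, op3, op4, op5, op6, op8, op7: step 3 already fails, because op3 poll() → 28 cannot occur there

16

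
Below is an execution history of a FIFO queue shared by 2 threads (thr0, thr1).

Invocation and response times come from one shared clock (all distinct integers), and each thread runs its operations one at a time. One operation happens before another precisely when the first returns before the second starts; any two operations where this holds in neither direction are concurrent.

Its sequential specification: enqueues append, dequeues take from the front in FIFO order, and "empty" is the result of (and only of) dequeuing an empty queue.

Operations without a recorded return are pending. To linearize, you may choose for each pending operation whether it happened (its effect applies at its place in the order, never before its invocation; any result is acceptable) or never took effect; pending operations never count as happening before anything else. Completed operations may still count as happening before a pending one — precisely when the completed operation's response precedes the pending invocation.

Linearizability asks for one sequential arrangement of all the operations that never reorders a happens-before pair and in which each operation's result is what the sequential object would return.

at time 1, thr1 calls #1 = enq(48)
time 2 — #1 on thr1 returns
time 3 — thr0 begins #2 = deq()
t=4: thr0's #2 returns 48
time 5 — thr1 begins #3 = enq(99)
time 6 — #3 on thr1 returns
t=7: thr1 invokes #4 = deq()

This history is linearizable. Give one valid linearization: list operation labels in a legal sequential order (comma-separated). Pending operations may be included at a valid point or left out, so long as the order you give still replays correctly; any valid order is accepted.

1. #1 enq(48), leaving queue <48>
2. #2 deq() → 48, leaving queue <>
3. #3 enq(99), leaving queue <99>

#1, #2, #3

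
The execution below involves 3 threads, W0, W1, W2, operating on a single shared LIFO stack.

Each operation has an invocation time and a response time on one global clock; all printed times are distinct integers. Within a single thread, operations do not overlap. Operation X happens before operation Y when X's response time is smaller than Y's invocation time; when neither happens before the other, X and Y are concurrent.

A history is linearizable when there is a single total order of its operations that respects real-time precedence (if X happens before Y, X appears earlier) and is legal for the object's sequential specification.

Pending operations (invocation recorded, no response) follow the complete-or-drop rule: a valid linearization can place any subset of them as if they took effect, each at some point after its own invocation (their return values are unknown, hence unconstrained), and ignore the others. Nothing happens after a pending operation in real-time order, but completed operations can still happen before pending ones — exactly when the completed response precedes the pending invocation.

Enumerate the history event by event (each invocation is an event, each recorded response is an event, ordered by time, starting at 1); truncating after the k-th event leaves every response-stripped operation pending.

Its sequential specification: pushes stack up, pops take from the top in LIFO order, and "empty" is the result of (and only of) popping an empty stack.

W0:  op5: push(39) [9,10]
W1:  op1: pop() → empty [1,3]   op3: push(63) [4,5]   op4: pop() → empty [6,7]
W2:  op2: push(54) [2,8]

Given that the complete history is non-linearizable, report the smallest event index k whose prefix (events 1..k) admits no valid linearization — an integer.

7

one valid order for events 1..6 is op1, op2, op3:
after step 1 (op1 pop() → empty): stack <>
after step 2 (op2 push(54) (pending, included)): stack <54>
after step 3 (op3 push(63)): stack <54,63>
adding event 7 (op4 responds at 7) leaves no legal real-time order
including or dropping the 1 pending operation (op2) in any combination fails
e.g. op1, op3, op4 (pending dropped): illegal at step 3, since op4 pop() → empty cannot apply there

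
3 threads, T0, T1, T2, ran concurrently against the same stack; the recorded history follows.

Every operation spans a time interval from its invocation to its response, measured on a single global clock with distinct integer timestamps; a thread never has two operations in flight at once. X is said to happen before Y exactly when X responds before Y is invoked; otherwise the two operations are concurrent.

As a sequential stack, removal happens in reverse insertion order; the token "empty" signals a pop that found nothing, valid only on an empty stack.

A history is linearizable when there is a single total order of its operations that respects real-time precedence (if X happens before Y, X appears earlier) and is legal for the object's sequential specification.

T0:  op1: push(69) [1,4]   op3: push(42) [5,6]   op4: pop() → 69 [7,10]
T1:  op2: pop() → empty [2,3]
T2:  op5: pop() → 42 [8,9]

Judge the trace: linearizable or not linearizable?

a witness: op2, op1, op3, op5, op4
after step 1 (op2 pop() → empty): stack <>
after step 2 (op1 push(69)): stack <69>
after step 3 (op3 push(42)): stack <69,42>
after step 4 (op5 pop() → 42): stack <69>
after step 5 (op4 pop() → 69): stack <>

linearizable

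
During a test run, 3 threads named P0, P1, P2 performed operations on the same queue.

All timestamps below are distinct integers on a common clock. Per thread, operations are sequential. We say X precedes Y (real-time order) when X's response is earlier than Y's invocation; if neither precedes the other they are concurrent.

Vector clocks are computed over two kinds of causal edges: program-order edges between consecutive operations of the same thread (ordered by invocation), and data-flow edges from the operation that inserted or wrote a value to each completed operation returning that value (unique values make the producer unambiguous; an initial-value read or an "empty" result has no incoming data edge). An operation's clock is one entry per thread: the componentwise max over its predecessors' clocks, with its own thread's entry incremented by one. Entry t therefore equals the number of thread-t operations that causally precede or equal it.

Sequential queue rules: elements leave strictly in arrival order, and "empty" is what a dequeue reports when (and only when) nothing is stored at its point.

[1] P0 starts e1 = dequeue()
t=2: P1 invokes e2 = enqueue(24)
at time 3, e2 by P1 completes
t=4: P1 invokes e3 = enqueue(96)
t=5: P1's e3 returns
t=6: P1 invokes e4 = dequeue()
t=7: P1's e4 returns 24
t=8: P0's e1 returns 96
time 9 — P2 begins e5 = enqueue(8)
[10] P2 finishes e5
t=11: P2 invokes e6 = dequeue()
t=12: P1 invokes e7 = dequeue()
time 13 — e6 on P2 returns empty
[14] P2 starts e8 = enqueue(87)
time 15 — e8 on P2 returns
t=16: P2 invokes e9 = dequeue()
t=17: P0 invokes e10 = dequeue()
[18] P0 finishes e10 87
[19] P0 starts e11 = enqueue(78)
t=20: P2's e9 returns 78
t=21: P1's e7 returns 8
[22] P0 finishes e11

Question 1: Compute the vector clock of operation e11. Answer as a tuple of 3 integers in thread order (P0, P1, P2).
(3, 2, 3)

VC(e5, invoked at 9): no causal predecessors; +1 on P2 → (0, 0, 1)
VC(e2, invoked at 2): no causal predecessors; +1 on P1 → (0, 1, 0)
e6, invoked 11, takes VC(e5)=(0, 0, 1) under max, adds 1 for P2 → (0, 0, 2)
e3, invoked 4, takes VC(e2)=(0, 1, 0) under max, adds 1 for P1 → (0, 2, 0)
e8, invoked 14, takes VC(e6)=(0, 0, 2) under max, adds 1 for P2 → (0, 0, 3)
e4, invoked 6, takes VC(e2)=(0, 1, 0), VC(e3)=(0, 2, 0) under max, adds 1 for P1 → (0, 3, 0)
e1, invoked 1, takes VC(e3)=(0, 2, 0) under max, adds 1 for P0 → (1, 2, 0)
e7, invoked 12, takes VC(e4)=(0, 3, 0), VC(e5)=(0, 0, 1) under max, adds 1 for P1 → (0, 4, 1)
e10, invoked 17, takes VC(e1)=(1, 2, 0), VC(e8)=(0, 0, 3) under max, adds 1 for P0 → (2, 2, 3)
e11, invoked 19, takes VC(e10)=(2, 2, 3) under max, adds 1 for P0 → (3, 2, 3)
e9, invoked 16, takes VC(e8)=(0, 0, 3), VC(e11)=(3, 2, 3) under max, adds 1 for P2 → (3, 2, 4)
target: VC(e11) = (3, 2, 3)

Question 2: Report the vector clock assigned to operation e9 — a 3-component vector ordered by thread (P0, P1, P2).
(3, 2, 4)

e5, invoked 9, has no incoming edges; only P2's bump applies → (0, 0, 1)
e2, invoked 2, has no incoming edges; only P1's bump applies → (0, 1, 0)
VC(e6, invoked at 11): max of VC(e5)=(0, 0, 1), then +1 on thread P2 → (0, 0, 2)
VC(e3, invoked at 4): max of VC(e2)=(0, 1, 0), then +1 on thread P1 → (0, 2, 0)
VC(e8, invoked at 14): max of VC(e6)=(0, 0, 2), then +1 on thread P2 → (0, 0, 3)
VC(e4, invoked at 6): max of VC(e2)=(0, 1, 0), VC(e3)=(0, 2, 0), then +1 on thread P1 → (0, 3, 0)
VC(e1, invoked at 1): max of VC(e3)=(0, 2, 0), then +1 on thread P0 → (1, 2, 0)
VC(e7, invoked at 12): max of VC(e4)=(0, 3, 0), VC(e5)=(0, 0, 1), then +1 on thread P1 → (0, 4, 1)
VC(e10, invoked at 17): max of VC(e1)=(1, 2, 0), VC(e8)=(0, 0, 3), then +1 on thread P0 → (2, 2, 3)
VC(e11, invoked at 19): max of VC(e10)=(2, 2, 3), then +1 on thread P0 → (3, 2, 3)
VC(e9, invoked at 16): max of VC(e8)=(0, 0, 3), VC(e11)=(3, 2, 3), then +1 on thread P2 → (3, 2, 4)
target: VC(e9) = (3, 2, 4)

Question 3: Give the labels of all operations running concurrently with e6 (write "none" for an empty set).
e7

concurrent with e6 ([11,13]): every op whose interval crosses 11..13
e1 [1,8]: before
e2 [2,3]: before
e3 [4,5]: before
e4 [6,7]: before
e5 [9,10]: before
e7 [12,21]: concurrent
e8 [14,15]: after
e9 [16,20]: after
e10 [17,18]: after
e11 [19,22]: after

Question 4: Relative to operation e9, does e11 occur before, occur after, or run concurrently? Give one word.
concurrent

e11 spans [19,22], e9 spans [16,20]
the intervals overlap in both directions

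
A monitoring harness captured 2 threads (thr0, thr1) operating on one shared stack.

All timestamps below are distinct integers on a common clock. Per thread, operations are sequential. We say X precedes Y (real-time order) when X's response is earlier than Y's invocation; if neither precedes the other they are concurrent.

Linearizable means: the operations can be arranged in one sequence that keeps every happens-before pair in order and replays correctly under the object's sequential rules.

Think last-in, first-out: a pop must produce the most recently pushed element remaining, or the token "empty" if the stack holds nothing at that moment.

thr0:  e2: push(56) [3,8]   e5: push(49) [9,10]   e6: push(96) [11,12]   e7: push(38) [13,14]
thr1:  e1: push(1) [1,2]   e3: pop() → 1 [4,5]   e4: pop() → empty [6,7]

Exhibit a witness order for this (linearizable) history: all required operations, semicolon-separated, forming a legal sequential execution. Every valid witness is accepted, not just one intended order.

e1; e3; e4; e2; e5; e6; e7

1. e1 push(1), leaving stack <1>
2. e3 pop() → 1, leaving stack <>
3. e4 pop() → empty, leaving stack <>
4. e2 push(56), leaving stack <56>
5. e5 push(49), leaving stack <56,49>
6. e6 push(96), leaving stack <56,49,96>
7. e7 push(38), leaving stack <56,49,96,38>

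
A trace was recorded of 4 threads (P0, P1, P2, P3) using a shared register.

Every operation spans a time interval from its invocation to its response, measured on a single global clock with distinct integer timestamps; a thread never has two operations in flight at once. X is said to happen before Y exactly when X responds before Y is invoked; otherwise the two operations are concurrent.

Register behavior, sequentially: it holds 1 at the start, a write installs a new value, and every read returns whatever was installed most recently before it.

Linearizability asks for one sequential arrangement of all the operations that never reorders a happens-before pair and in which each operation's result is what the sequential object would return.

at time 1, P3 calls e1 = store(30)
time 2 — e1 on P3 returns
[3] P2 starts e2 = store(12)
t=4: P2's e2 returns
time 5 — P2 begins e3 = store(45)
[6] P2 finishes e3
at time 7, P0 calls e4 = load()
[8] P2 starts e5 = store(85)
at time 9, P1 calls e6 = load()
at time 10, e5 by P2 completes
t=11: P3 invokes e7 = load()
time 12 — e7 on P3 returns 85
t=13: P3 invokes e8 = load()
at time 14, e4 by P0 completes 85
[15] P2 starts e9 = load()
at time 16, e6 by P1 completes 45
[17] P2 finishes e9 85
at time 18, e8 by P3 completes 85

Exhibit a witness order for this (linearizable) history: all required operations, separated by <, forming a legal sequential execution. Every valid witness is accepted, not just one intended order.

1. e1 store(30), leaving value 30
2. e2 store(12), leaving value 12
3. e3 store(45), leaving value 45
4. e6 load() → 45, leaving value 45
5. e5 store(85), leaving value 85
6. e4 load() → 85, leaving value 85
7. e7 load() → 85, leaving value 85
8. e8 load() → 85, leaving value 85
9. e9 load() → 85, leaving value 85

e1 < e2 < e3 < e6 < e5 < e4 < e7 < e8 < e9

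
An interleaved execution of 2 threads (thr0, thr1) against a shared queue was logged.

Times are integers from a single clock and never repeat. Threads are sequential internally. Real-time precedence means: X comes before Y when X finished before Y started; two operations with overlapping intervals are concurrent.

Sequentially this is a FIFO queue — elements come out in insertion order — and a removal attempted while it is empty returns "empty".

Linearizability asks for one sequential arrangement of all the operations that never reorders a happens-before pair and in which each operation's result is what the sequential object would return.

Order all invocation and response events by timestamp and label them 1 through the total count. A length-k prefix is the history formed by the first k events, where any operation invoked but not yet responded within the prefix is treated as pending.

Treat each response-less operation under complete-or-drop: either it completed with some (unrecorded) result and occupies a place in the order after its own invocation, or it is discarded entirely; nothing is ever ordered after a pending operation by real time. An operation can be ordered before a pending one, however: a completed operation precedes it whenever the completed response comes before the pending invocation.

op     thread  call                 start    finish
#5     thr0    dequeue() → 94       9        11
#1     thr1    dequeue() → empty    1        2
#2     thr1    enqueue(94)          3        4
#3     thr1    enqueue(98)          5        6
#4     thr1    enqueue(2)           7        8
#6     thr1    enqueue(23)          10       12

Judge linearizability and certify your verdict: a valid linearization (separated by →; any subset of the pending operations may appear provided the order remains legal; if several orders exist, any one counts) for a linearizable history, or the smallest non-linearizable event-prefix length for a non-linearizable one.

linearizable — witness: #1 → #2 → #3 → #4 → #5 → #6

after step 1 (#1 dequeue() → empty): queue <>
after step 2 (#2 enqueue(94)): queue <94>
after step 3 (#3 enqueue(98)): queue <94,98>
after step 4 (#4 enqueue(2)): queue <94,98,2>
after step 5 (#5 dequeue() → 94): queue <98,2>
after step 6 (#6 enqueue(23)): queue <98,2,23>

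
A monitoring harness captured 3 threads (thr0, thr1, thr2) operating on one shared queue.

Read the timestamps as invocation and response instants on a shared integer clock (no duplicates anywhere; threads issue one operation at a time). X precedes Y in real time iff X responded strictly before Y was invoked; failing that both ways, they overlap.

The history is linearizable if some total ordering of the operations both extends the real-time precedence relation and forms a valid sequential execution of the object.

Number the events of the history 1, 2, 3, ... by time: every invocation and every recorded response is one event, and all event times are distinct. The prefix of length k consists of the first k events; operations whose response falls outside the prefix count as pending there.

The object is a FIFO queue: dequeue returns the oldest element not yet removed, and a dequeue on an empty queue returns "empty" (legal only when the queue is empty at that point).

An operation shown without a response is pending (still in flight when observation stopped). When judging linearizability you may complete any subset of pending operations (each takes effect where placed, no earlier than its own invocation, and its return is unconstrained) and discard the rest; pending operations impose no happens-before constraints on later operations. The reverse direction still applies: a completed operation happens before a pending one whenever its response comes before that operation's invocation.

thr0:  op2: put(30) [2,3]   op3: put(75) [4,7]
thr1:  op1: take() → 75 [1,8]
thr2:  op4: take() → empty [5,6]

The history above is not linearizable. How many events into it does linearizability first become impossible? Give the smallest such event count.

8

events 1..7 are linearizable, e.g. via op2, op1, op4, op3:
1. op2 put(30), leaving queue <30>
2. op1 take() (pending, included), leaving queue <>
3. op4 take() → empty, leaving queue <>
4. op3 put(75), leaving queue <75>
adding event 8 (op1 responds at 8) leaves no legal real-time order
take op1, op2, op3, op4: step 1 already fails, because op1 take() → 75 cannot occur there
take op1, op2, op4, op3: step 1 already fails, because op1 take() → 75 cannot occur there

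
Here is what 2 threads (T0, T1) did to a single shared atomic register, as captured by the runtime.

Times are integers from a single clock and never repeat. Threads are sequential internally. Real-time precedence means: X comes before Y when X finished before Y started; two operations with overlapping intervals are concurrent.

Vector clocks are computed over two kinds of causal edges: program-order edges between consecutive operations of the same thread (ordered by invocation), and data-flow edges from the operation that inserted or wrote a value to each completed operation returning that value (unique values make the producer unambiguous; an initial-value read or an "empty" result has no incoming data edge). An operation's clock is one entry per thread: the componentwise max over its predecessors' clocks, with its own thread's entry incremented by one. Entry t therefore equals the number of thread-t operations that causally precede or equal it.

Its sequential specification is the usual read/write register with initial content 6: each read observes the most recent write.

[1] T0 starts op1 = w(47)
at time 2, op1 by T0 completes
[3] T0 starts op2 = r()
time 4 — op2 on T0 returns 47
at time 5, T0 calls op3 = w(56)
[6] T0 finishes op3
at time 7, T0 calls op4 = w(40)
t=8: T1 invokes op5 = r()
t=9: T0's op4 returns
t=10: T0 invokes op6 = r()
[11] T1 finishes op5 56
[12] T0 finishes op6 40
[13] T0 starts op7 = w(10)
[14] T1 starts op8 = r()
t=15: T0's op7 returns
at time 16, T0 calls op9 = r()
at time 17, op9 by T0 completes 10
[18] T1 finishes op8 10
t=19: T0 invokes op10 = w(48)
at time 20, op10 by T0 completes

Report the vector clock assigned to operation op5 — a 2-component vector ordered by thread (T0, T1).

(3, 1)

no predecessors for op1 (invoked 1): T0 increments from zero → (1, 0)
op2, invoked 3, takes VC(op1)=(1, 0) under max, adds 1 for T0 → (2, 0)
op3, invoked 5, takes VC(op2)=(2, 0) under max, adds 1 for T0 → (3, 0)
op5, invoked 8, takes VC(op3)=(3, 0) under max, adds 1 for T1 → (3, 1)
op4, invoked 7, takes VC(op3)=(3, 0) under max, adds 1 for T0 → (4, 0)
op6, invoked 10, takes VC(op4)=(4, 0) under max, adds 1 for T0 → (5, 0)
op7, invoked 13, takes VC(op6)=(5, 0) under max, adds 1 for T0 → (6, 0)
op9, invoked 16, takes VC(op7)=(6, 0) under max, adds 1 for T0 → (7, 0)
op8, invoked 14, takes VC(op5)=(3, 1), VC(op7)=(6, 0) under max, adds 1 for T1 → (6, 2)
op10, invoked 19, takes VC(op9)=(7, 0) under max, adds 1 for T0 → (8, 0)
target: VC(op5) = (3, 1)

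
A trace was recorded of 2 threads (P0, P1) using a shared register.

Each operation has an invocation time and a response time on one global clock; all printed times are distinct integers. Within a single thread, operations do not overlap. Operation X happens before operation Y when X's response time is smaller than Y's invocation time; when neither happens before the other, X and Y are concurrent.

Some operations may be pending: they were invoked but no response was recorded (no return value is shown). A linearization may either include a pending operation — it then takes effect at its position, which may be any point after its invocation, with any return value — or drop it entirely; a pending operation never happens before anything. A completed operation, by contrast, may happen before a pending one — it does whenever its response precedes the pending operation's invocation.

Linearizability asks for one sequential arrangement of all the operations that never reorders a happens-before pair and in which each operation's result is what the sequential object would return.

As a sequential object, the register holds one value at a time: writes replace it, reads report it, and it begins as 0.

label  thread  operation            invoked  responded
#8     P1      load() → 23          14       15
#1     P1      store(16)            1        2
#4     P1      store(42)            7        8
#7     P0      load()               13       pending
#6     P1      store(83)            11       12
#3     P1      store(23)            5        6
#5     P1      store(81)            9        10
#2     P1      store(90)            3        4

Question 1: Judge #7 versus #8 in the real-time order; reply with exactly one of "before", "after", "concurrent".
concurrent

#7 spans [13,…), #8 spans [14,15]
the intervals overlap in both directions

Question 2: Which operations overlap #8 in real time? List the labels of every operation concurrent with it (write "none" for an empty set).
#7

#8 runs from 14 to 15; window-overlapping ops are concurrent
#1 [1,2]: before
#2 [3,4]: before
#3 [5,6]: before
#4 [7,8]: before
#5 [9,10]: before
#6 [11,12]: before
#7 [13,…): concurrent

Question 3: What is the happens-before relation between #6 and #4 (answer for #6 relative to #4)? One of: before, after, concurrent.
after

#6 spans [11,12], #4 spans [7,8]
resp(#4)=8 < inv(#6)=11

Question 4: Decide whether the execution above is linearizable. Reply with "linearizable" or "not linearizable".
not linearizable

already the first 15 events (up to #8's response at time 15) admit no linearization; the first 14 still do
the sole real-time-consistent order of 7 completed operations fails the register replay
every completion of the 1 pending operation (#7) was checked; none linearizes
take #1, #2, #3, #4, #5, #6, #8 (pending dropped): step 7 already fails, because #8 load() → 23 cannot occur there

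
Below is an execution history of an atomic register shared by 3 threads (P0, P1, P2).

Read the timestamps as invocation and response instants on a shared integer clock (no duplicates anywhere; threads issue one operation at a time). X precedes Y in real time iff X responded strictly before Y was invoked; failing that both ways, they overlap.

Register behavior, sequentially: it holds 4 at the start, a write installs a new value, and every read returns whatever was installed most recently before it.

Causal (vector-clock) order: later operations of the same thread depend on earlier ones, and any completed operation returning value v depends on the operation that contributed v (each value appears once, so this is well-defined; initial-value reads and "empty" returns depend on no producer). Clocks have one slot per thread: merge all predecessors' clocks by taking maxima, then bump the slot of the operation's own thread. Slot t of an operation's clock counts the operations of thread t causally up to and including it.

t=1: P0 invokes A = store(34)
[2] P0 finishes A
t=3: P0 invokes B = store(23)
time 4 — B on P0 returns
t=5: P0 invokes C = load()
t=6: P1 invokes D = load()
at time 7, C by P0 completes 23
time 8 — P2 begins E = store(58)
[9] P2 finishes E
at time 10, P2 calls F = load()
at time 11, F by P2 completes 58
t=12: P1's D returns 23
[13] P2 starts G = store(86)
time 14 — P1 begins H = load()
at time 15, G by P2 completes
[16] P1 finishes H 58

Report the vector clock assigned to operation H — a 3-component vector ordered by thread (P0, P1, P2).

(2, 2, 1)

E (invocation 8): nothing precedes it; P2's component alone gives (0, 0, 1)
A (invocation 1): nothing precedes it; P0's component alone gives (1, 0, 0)
F, invoked 10, takes VC(E)=(0, 0, 1) under max, adds 1 for P2 → (0, 0, 2)
B, invoked 3, takes VC(A)=(1, 0, 0) under max, adds 1 for P0 → (2, 0, 0)
G, invoked 13, takes VC(F)=(0, 0, 2) under max, adds 1 for P2 → (0, 0, 3)
D, invoked 6, takes VC(B)=(2, 0, 0) under max, adds 1 for P1 → (2, 1, 0)
C, invoked 5, takes VC(B)=(2, 0, 0) under max, adds 1 for P0 → (3, 0, 0)
H, invoked 14, takes VC(D)=(2, 1, 0), VC(E)=(0, 0, 1) under max, adds 1 for P1 → (2, 2, 1)
target: VC(H) = (2, 2, 1)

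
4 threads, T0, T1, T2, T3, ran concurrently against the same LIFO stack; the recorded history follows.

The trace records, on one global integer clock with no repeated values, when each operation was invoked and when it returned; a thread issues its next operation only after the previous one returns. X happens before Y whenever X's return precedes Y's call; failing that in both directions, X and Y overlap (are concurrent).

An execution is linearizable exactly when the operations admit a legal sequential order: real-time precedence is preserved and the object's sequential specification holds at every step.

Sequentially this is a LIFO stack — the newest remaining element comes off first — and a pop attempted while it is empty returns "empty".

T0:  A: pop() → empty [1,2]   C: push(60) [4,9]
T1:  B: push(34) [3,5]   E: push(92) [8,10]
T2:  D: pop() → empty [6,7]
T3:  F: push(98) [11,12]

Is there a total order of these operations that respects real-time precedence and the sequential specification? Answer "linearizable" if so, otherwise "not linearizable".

cut after 6 events: linearizable; cut after 7 events (D responds, time 7): not linearizable
exactly one order of the 3 completed ops respects real time; the LIFO stack replay fails
no completion choice of the 1 pending operation (C) rescues it — every subset was tried
one such order, A, B, D (pending dropped), breaks at step 3 where D pop() → empty is illegal

not linearizable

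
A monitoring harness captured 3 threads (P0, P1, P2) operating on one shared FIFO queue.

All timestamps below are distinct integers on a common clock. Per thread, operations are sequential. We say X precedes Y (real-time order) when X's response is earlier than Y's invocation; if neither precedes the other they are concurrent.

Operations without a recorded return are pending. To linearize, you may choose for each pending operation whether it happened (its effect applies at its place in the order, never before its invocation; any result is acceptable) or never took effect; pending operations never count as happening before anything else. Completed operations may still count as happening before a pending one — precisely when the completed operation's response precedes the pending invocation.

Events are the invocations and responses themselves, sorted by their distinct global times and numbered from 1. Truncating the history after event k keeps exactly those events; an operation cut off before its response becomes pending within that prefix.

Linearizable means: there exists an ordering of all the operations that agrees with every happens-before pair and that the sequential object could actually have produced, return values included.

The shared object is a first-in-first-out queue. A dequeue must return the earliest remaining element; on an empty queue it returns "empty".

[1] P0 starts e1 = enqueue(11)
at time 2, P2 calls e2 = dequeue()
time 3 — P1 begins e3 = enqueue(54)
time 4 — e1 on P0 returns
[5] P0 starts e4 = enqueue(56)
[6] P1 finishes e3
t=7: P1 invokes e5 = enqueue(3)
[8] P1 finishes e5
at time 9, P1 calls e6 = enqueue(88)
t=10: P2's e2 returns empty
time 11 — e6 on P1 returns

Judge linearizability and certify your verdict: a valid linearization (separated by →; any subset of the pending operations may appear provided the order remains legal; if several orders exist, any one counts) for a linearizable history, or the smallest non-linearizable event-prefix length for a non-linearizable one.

linearizable — witness: e2 → e1 → e3 → e4 → e5 → e6

step 1: e2 dequeue() → empty — queue <>
step 2: e1 enqueue(11) — queue <11>
step 3: e3 enqueue(54) — queue <11,54>
step 4: e4 enqueue(56) (pending, included) — queue <11,54,56>
step 5: e5 enqueue(3) — queue <11,54,56,3>
step 6: e6 enqueue(88) — queue <11,54,56,3,88>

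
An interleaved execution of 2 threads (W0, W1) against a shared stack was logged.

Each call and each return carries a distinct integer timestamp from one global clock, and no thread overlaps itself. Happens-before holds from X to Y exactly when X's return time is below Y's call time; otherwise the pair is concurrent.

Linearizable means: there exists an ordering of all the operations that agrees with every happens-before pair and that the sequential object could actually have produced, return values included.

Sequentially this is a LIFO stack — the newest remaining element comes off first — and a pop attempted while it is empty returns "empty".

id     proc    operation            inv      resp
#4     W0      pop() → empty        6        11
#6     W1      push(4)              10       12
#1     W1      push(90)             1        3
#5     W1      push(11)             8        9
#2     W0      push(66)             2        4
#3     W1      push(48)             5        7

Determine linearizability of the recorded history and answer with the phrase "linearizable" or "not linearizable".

the violation lands at event 11, #4's response at time 11: events 1..10 linearize, events 1..11 do not
all 6 real-time-respecting orders fail — 5 completed stack operations, no legal replay
completion choices over the 1 pending operation (#6) were checked; none helps
sample order #1, #2, #3, #4, #5 (pending dropped) stalls at step 4 — #4 pop() → empty has no legal effect
sample order #1, #2, #3, #5, #4 (pending dropped) stalls at step 5 — #4 pop() → empty has no legal effect

not linearizable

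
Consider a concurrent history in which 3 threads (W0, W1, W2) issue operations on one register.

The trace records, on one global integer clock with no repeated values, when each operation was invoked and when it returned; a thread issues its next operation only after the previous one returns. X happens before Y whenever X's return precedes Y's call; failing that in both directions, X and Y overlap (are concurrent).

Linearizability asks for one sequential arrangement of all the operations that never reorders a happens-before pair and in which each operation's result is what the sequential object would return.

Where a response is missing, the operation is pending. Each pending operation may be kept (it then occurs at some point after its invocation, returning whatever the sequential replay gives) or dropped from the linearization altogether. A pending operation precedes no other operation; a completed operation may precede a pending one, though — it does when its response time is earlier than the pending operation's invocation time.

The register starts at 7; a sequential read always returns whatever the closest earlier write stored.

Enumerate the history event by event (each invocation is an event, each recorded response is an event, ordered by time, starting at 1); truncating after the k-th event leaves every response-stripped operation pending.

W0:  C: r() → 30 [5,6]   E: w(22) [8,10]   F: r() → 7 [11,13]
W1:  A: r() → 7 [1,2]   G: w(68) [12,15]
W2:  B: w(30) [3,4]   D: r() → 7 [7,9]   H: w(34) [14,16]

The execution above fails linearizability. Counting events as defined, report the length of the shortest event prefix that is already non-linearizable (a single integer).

9

events 1..8 are linearizable; a witness order is A, B, C:
1. A r() → 7, leaving value 7
2. B w(30), leaving value 30
3. C r() → 30, leaving value 30
include event 9 — D responding at 9 — and every candidate order breaks
include/drop combinations of the 1 pending operation (E) were all tried; none helps
one such order, A, B, C, D (pending dropped), breaks at step 4 where D r() → 7 is illegal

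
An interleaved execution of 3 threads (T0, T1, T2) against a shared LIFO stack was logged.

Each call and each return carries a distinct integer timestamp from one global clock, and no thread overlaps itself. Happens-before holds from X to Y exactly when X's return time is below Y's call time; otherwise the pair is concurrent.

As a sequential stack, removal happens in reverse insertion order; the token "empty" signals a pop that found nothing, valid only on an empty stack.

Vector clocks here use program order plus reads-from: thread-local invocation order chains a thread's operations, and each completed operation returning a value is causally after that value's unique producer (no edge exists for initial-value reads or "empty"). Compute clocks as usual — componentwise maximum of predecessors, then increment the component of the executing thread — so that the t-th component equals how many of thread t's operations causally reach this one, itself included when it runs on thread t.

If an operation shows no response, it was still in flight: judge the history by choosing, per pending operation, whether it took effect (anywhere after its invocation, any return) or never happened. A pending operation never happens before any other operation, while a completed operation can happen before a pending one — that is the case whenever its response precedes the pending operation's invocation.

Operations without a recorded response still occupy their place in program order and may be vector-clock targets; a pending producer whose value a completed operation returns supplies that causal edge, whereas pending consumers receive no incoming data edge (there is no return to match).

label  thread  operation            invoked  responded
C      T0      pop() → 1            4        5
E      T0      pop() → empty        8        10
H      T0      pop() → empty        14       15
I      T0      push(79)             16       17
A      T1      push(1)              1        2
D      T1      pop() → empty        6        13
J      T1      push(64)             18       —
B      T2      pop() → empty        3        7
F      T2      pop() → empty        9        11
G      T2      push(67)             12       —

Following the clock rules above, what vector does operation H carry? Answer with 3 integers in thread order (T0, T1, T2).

VC(B, invoked at 3): no causal predecessors; +1 on T2 → (0, 0, 1)
VC(A, invoked at 1): no causal predecessors; +1 on T1 → (0, 1, 0)
F (invocation 9): componentwise max over VC(B)=(0, 0, 1), +1 at T2, giving (0, 0, 2)
D (invocation 6): componentwise max over VC(A)=(0, 1, 0), +1 at T1, giving (0, 2, 0)
C (invocation 4): componentwise max over VC(A)=(0, 1, 0), +1 at T0, giving (1, 1, 0)
G (invocation 12): componentwise max over VC(F)=(0, 0, 2), +1 at T2, giving (0, 0, 3)
J (invocation 18): componentwise max over VC(D)=(0, 2, 0), +1 at T1, giving (0, 3, 0)
E (invocation 8): componentwise max over VC(C)=(1, 1, 0), +1 at T0, giving (2, 1, 0)
H (invocation 14): componentwise max over VC(E)=(2, 1, 0), +1 at T0, giving (3, 1, 0)
I (invocation 16): componentwise max over VC(H)=(3, 1, 0), +1 at T0, giving (4, 1, 0)
target: VC(H) = (3, 1, 0)

(3, 1, 0)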